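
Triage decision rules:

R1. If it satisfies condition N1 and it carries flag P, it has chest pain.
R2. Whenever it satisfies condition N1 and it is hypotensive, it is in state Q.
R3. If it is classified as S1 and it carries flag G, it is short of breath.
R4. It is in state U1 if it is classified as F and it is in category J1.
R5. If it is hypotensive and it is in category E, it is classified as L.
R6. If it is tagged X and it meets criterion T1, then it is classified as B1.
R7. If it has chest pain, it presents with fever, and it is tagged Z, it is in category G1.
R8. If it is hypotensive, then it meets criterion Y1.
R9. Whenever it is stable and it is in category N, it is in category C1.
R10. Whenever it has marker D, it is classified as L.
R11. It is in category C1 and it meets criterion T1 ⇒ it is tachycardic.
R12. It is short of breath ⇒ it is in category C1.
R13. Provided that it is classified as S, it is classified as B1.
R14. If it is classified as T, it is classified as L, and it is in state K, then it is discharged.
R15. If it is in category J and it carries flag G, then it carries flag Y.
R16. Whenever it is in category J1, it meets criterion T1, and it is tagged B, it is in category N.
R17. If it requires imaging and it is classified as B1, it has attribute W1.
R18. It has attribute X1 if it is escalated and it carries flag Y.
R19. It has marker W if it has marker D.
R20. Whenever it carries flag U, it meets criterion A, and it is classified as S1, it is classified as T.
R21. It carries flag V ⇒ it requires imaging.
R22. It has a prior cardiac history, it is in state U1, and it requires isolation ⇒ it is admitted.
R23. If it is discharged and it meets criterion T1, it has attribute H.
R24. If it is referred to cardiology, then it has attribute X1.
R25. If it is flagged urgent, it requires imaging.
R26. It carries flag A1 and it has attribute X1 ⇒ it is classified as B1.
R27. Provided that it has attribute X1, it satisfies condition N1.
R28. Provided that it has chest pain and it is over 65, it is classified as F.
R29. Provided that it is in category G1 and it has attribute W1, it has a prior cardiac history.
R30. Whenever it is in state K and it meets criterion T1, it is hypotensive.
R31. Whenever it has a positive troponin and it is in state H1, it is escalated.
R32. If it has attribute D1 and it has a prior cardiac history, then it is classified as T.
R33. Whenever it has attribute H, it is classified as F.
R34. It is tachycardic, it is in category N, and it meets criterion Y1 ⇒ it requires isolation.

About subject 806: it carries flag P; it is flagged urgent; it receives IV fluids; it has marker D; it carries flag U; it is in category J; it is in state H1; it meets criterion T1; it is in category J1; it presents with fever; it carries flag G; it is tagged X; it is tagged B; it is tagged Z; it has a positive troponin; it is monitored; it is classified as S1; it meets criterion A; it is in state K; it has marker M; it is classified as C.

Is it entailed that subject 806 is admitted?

Yes

By R3 (it is classified as S1, it carries flag G): it is short of breath.
By R6 (it is tagged X, it meets criterion T1): it is classified as B1.
By R10 (it has marker D): it is classified as L.
By R12 (it is short of breath): it is in category C1.
By R15 (it is in category J, it carries flag G): it carries flag Y.
By R16 (it is in category J1, it meets criterion T1, it is tagged B): it is in category N.
By R20 (it carries flag U, it meets criterion A, it is classified as S1): it is classified as T.
By R25 (it is flagged urgent): it requires imaging.
By R30 (it is in state K, it meets criterion T1): it is hypotensive.
By R31 (it has a positive troponin, it is in state H1): it is escalated.
By R8 (it is hypotensive): it meets criterion Y1.
By R11 (it is in category C1, it meets criterion T1): it is tachycardic.
By R14 (it is classified as T, it is classified as L, it is in state K): it is discharged.
By R17 (it requires imaging, it is classified as B1): it has attribute W1.
By R18 (it is escalated, it carries flag Y): it has attribute X1.
By R23 (it is discharged, it meets criterion T1): it has attribute H.
By R27 (it has attribute X1): it satisfies condition N1.
By R33 (it has attribute H): it is classified as F.
By R34 (it is tachycardic, it is in category N, it meets criterion Y1): it requires isolation.
By R1 (it satisfies condition N1, it carries flag P): it has chest pain.
By R4 (it is classified as F, it is in category J1): it is in state U1.
By R7 (it has chest pain, it presents with fever, it is tagged Z): it is in category G1.
By R29 (it is in category G1, it has attribute W1): it has a prior cardiac history.
By R22 (it has a prior cardiac history, it is in state U1, it requires isolation): it is admitted.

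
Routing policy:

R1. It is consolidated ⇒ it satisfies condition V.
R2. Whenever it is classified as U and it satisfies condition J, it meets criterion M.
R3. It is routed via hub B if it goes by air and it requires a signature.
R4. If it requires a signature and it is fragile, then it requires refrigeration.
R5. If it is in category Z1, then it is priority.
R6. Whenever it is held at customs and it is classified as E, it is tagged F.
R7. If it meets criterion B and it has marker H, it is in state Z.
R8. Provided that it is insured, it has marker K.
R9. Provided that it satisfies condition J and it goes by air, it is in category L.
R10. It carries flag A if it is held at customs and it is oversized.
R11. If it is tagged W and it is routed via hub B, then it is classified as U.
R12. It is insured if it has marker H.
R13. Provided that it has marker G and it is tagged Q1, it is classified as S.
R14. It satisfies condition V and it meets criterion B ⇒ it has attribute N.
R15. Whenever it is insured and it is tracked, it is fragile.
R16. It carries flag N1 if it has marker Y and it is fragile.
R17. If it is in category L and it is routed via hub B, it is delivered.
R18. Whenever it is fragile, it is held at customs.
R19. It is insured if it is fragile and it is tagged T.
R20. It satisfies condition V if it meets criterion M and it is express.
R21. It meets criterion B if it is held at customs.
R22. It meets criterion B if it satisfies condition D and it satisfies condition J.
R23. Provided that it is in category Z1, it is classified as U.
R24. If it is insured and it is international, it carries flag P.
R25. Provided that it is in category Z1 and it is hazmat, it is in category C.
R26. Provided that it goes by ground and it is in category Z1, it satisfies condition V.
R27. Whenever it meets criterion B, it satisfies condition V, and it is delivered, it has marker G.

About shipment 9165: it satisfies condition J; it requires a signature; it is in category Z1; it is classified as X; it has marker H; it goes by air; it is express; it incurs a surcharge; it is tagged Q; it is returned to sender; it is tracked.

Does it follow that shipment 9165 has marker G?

By R3 (it goes by air, it requires a signature): it is routed via hub B.
By R9 (it satisfies condition J, it goes by air): it is in category L.
By R12 (it has marker H): it is insured.
By R15 (it is insured, it is tracked): it is fragile.
By R17 (it is in category L, it is routed via hub B): it is delivered.
By R18 (it is fragile): it is held at customs.
By R21 (it is held at customs): it meets criterion B.
By R23 (it is in category Z1): it is classified as U.
By R2 (it is classified as U, it satisfies condition J): it meets criterion M.
By R20 (it meets criterion M, it is express): it satisfies condition V.
By R27 (it meets criterion B, it satisfies condition V, it is delivered): it has marker G.

Yes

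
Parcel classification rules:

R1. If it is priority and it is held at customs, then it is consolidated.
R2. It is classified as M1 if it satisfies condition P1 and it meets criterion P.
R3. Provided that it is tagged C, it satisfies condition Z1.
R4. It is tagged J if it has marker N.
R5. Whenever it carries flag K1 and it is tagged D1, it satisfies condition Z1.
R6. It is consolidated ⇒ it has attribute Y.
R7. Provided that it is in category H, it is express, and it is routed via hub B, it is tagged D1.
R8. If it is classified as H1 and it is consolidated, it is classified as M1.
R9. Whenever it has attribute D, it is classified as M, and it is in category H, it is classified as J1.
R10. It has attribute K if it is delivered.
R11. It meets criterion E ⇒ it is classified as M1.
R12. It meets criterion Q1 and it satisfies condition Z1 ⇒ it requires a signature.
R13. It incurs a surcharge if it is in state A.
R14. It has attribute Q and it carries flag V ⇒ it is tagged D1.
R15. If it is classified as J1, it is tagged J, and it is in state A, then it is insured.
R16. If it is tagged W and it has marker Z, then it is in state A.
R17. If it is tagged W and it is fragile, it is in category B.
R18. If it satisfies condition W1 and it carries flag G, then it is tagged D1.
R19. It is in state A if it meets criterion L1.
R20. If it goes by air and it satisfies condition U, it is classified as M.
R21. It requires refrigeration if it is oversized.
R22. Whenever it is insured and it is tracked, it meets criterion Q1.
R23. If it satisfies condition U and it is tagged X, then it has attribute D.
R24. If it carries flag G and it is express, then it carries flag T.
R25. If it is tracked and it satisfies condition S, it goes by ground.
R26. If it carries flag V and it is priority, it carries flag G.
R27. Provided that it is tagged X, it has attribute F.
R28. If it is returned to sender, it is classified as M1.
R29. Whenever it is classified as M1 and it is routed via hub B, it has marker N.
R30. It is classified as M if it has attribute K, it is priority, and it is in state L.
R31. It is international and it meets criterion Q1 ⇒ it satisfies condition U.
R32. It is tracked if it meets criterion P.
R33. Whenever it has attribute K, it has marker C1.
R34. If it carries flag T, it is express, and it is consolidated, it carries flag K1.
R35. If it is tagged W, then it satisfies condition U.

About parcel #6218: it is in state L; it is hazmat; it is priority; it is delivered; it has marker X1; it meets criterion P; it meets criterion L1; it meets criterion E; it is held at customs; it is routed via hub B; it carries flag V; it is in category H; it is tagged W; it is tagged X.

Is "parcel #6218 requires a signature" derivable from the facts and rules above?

No

Forward chaining from the given facts derives: is consolidated, has attribute Y, has attribute K, is classified as M1, is in state A, carries flag G, has attribute F, has marker N, is classified as M, is tracked, has marker C1, satisfies condition U, is tagged J, incurs a surcharge, has attribute D, is classified as J1, is insured, meets criterion Q1.
The only rule concluding "it requires a signature" is R12, which needs "it satisfies condition Z1"; that is never established.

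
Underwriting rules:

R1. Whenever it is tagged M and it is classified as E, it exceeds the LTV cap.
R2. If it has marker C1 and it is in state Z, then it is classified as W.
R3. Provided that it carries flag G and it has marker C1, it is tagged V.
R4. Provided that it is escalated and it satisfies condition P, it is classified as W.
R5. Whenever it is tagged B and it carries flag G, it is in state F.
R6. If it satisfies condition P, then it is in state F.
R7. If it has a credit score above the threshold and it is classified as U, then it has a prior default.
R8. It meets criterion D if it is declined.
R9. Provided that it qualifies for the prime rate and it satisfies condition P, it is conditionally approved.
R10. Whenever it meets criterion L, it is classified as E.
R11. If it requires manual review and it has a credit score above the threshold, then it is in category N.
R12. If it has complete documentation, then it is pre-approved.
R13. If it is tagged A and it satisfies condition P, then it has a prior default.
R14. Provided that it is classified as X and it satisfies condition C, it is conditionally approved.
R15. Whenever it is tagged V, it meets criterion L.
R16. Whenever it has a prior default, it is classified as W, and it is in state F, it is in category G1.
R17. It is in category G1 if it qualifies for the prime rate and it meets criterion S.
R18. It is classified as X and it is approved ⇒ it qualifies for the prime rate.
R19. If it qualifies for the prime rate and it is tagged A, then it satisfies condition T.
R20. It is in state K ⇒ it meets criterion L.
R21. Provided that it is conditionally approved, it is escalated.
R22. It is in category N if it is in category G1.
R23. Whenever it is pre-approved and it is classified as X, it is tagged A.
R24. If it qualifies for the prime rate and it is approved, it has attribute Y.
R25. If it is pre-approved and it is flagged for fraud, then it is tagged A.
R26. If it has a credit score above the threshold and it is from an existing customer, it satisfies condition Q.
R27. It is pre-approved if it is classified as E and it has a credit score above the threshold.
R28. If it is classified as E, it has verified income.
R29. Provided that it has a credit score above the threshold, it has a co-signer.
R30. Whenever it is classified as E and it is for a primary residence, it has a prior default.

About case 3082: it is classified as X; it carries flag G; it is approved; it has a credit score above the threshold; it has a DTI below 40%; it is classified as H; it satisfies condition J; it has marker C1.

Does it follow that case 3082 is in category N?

No

Forward chaining from the given facts derives: is tagged V, meets criterion L, qualifies for the prime rate, has attribute Y, has a co-signer, is classified as E, is pre-approved, has verified income, is tagged A, satisfies condition T.
Rules concluding "it is in category N": R11 needs "it requires manual review"; R22 needs "it is in category G1" — none of these are established.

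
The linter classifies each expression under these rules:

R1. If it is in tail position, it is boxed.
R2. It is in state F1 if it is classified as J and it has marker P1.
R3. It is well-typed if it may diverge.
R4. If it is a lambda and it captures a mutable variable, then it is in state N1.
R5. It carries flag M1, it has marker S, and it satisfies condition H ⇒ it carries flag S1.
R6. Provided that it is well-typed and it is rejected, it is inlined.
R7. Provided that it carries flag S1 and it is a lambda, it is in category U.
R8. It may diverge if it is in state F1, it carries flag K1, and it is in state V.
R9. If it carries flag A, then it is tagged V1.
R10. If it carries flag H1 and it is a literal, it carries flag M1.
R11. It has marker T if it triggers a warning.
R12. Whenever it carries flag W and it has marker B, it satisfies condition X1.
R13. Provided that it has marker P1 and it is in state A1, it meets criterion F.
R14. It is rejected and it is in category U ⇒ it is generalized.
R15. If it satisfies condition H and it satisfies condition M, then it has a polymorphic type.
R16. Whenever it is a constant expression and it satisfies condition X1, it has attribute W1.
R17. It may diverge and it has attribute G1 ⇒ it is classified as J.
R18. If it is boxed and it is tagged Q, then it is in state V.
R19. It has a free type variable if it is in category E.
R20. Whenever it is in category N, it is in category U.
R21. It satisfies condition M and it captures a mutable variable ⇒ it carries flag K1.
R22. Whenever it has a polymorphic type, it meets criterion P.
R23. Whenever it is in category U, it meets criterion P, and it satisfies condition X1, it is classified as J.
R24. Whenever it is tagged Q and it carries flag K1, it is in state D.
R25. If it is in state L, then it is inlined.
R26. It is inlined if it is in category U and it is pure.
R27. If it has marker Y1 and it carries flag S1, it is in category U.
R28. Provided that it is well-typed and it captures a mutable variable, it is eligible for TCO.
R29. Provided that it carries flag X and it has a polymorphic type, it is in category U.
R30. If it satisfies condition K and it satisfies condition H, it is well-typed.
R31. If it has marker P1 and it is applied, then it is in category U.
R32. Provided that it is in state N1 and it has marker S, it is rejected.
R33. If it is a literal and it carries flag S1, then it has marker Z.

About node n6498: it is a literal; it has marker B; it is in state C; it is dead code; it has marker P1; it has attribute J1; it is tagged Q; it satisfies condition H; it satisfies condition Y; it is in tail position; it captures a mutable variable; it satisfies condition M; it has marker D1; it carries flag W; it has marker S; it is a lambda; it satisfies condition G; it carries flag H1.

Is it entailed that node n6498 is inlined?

Yes

By R1 (it is in tail position): it is boxed.
By R4 (it is a lambda, it captures a mutable variable): it is in state N1.
By R10 (it carries flag H1, it is a literal): it carries flag M1.
By R12 (it carries flag W, it has marker B): it satisfies condition X1.
By R15 (it satisfies condition H, it satisfies condition M): it has a polymorphic type.
By R18 (it is boxed, it is tagged Q): it is in state V.
By R21 (it satisfies condition M, it captures a mutable variable): it carries flag K1.
By R22 (it has a polymorphic type): it meets criterion P.
By R32 (it is in state N1, it has marker S): it is rejected.
By R5 (it carries flag M1, it has marker S, it satisfies condition H): it carries flag S1.
By R7 (it carries flag S1, it is a lambda): it is in category U.
By R23 (it is in category U, it meets criterion P, it satisfies condition X1): it is classified as J.
By R2 (it is classified as J, it has marker P1): it is in state F1.
By R8 (it is in state F1, it carries flag K1, it is in state V): it may diverge.
By R3 (it may diverge): it is well-typed.
By R6 (it is well-typed, it is rejected): it is inlined.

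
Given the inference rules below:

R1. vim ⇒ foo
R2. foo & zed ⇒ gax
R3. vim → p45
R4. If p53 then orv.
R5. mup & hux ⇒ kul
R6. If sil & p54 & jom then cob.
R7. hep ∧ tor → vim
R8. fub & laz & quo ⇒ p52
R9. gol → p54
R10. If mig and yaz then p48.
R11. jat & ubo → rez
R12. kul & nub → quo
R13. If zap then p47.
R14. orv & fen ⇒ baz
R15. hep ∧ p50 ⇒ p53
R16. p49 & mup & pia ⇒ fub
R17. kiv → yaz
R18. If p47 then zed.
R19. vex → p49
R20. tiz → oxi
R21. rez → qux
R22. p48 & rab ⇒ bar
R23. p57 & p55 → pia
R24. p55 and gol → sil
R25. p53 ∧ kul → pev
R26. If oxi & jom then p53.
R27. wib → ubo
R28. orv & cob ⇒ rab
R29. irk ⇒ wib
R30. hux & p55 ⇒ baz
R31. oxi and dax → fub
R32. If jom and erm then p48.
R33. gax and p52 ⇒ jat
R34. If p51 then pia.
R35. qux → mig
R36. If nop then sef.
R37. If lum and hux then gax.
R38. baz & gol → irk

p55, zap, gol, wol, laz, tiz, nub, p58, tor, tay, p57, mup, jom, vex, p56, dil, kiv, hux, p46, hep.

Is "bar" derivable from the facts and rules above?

kul  (by R5: mup, hux)
vim  (by R7: hep, tor)
p54  (by R9: gol)
quo  (by R12: kul, nub)
p47  (by R13: zap)
yaz  (by R17: kiv)
zed  (by R18: p47)
p49  (by R19: vex)
oxi  (by R20: tiz)
pia  (by R23: p57, p55)
sil  (by R24: p55, gol)
p53  (by R26: oxi, jom)
baz  (by R30: hux, p55)
irk  (by R38: baz, gol)
foo  (by R1: vim)
gax  (by R2: foo, zed)
orv  (by R4: p53)
cob  (by R6: sil, p54, jom)
fub  (by R16: p49, mup, pia)
rab  (by R28: orv, cob)
wib  (by R29: irk)
p52  (by R8: fub, laz, quo)
ubo  (by R27: wib)
jat  (by R33: gax, p52)
rez  (by R11: jat, ubo)
qux  (by R21: rez)
mig  (by R35: qux)
p48  (by R10: mig, yaz)
bar  (by R22: p48, rab)

Yes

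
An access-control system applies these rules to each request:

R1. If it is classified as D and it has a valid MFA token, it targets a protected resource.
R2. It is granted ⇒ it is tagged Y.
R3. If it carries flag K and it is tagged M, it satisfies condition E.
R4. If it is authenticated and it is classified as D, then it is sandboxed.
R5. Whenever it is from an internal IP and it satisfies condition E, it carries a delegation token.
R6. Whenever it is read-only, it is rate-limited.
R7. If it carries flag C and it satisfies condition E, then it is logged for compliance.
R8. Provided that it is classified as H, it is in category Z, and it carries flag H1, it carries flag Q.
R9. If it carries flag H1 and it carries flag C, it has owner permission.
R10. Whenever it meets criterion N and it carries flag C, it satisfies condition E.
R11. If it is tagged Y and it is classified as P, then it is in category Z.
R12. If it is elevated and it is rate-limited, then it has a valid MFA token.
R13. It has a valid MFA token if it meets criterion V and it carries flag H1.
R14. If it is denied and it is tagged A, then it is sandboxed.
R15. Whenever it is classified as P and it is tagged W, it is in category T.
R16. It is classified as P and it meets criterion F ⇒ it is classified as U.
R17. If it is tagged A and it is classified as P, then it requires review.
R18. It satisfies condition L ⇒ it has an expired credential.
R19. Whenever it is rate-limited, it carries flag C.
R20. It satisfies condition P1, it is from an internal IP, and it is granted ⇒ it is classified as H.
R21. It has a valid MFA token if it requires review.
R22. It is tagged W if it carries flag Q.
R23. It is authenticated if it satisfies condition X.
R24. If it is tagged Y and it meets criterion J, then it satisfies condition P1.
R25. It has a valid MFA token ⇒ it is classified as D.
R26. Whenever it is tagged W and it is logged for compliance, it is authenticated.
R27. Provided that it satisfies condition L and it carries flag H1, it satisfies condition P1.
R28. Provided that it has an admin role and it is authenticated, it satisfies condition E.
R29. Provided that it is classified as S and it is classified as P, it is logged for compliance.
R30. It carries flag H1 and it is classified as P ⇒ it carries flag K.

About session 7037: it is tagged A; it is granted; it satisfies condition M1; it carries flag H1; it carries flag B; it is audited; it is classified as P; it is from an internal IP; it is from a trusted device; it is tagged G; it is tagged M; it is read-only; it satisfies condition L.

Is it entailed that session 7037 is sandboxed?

Yes

By R2 (it is granted): it is tagged Y.
By R6 (it is read-only): it is rate-limited.
By R11 (it is tagged Y, it is classified as P): it is in category Z.
By R17 (it is tagged A, it is classified as P): it requires review.
By R19 (it is rate-limited): it carries flag C.
By R21 (it requires review): it has a valid MFA token.
By R25 (it has a valid MFA token): it is classified as D.
By R27 (it satisfies condition L, it carries flag H1): it satisfies condition P1.
By R30 (it carries flag H1, it is classified as P): it carries flag K.
By R3 (it carries flag K, it is tagged M): it satisfies condition E.
By R7 (it carries flag C, it satisfies condition E): it is logged for compliance.
By R20 (it satisfies condition P1, it is from an internal IP, it is granted): it is classified as H.
By R8 (it is classified as H, it is in category Z, it carries flag H1): it carries flag Q.
By R22 (it carries flag Q): it is tagged W.
By R26 (it is tagged W, it is logged for compliance): it is authenticated.
By R4 (it is authenticated, it is classified as D): it is sandboxed.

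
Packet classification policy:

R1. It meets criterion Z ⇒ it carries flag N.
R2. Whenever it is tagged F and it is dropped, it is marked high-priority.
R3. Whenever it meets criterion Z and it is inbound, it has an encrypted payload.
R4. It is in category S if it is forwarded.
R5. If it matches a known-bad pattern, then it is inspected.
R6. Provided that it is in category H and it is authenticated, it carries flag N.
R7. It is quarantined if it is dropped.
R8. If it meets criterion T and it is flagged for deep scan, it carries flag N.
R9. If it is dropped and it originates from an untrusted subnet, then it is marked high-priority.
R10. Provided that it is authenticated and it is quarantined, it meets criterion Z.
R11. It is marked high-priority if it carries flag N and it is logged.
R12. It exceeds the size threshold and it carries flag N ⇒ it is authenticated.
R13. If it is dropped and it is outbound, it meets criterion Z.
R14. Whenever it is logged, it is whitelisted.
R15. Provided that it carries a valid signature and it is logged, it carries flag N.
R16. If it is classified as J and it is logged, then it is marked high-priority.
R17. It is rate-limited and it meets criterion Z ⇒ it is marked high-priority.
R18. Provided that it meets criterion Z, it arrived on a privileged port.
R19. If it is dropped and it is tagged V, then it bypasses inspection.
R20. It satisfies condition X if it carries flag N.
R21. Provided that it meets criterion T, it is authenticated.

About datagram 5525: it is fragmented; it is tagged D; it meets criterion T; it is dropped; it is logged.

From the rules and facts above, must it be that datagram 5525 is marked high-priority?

Yes

By R7 (it is dropped): it is quarantined.
By R21 (it meets criterion T): it is authenticated.
By R10 (it is authenticated, it is quarantined): it meets criterion Z.
By R1 (it meets criterion Z): it carries flag N.
By R11 (it carries flag N, it is logged): it is marked high-priority.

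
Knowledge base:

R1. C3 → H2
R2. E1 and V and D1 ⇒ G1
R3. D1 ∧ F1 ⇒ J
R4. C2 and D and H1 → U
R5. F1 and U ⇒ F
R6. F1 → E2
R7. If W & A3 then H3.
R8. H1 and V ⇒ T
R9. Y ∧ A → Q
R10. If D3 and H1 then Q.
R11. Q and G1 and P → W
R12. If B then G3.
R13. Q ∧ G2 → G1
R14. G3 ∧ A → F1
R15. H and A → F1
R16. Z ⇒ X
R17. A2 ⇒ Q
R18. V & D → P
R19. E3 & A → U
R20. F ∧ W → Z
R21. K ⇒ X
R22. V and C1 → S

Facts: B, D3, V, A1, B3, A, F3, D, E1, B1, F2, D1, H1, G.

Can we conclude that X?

Forward chaining from the given facts derives: G1, T, Q, G3, F1, P, J, E2, W.
Rules concluding X: R16 needs Z; R21 needs K — none of these are established.

No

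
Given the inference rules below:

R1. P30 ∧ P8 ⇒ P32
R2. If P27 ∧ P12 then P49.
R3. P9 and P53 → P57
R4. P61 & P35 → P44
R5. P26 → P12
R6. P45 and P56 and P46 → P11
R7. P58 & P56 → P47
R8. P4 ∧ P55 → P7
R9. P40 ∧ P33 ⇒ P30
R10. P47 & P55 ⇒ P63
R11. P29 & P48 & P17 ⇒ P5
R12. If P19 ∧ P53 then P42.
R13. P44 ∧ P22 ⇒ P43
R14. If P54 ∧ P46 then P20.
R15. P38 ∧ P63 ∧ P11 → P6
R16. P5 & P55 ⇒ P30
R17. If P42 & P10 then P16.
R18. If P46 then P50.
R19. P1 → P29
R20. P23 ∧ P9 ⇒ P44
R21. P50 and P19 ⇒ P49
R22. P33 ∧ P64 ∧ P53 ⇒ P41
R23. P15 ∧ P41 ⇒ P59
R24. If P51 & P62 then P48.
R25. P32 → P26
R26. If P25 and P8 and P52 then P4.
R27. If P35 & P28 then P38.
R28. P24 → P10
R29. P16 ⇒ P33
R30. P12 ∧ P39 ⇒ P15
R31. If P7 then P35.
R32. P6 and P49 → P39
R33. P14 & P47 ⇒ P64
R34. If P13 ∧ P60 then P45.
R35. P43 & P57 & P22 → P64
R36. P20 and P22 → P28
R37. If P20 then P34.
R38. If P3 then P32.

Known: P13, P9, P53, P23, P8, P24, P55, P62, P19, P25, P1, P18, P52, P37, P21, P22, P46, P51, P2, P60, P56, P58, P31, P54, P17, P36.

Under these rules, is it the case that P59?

Yes

P57  (by R3: P9, P53)
P47  (by R7: P58, P56)
P63  (by R10: P47, P55)
P42  (by R12: P19, P53)
P20  (by R14: P54, P46)
P50  (by R18: P46)
P29  (by R19: P1)
P44  (by R20: P23, P9)
P49  (by R21: P50, P19)
P48  (by R24: P51, P62)
P4  (by R26: P25, P8, P52)
P10  (by R28: P24)
P45  (by R34: P13, P60)
P28  (by R36: P20, P22)
P11  (by R6: P45, P56, P46)
P7  (by R8: P4, P55)
P5  (by R11: P29, P48, P17)
P43  (by R13: P44, P22)
P30  (by R16: P5, P55)
P16  (by R17: P42, P10)
P33  (by R29: P16)
P35  (by R31: P7)
P64  (by R35: P43, P57, P22)
P32  (by R1: P30, P8)
P41  (by R22: P33, P64, P53)
P26  (by R25: P32)
P38  (by R27: P35, P28)
P12  (by R5: P26)
P6  (by R15: P38, P63, P11)
P39  (by R32: P6, P49)
P15  (by R30: P12, P39)
P59  (by R23: P15, P41)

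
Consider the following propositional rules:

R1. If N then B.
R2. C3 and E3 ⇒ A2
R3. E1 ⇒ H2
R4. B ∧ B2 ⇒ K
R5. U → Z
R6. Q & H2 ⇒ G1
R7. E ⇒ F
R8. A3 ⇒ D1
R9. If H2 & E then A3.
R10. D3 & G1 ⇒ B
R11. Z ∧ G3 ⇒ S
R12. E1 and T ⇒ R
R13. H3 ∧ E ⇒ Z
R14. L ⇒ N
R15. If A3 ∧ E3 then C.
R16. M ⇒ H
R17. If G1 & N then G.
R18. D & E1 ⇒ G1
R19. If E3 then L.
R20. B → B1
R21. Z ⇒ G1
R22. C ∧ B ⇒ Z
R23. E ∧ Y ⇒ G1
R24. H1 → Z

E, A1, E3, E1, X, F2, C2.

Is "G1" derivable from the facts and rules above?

H2  (by R3: E1)
A3  (by R9: H2, E)
C  (by R15: A3, E3)
L  (by R19: E3)
N  (by R14: L)
B  (by R1: N)
Z  (by R22: C, B)
G1  (by R21: Z)

Yes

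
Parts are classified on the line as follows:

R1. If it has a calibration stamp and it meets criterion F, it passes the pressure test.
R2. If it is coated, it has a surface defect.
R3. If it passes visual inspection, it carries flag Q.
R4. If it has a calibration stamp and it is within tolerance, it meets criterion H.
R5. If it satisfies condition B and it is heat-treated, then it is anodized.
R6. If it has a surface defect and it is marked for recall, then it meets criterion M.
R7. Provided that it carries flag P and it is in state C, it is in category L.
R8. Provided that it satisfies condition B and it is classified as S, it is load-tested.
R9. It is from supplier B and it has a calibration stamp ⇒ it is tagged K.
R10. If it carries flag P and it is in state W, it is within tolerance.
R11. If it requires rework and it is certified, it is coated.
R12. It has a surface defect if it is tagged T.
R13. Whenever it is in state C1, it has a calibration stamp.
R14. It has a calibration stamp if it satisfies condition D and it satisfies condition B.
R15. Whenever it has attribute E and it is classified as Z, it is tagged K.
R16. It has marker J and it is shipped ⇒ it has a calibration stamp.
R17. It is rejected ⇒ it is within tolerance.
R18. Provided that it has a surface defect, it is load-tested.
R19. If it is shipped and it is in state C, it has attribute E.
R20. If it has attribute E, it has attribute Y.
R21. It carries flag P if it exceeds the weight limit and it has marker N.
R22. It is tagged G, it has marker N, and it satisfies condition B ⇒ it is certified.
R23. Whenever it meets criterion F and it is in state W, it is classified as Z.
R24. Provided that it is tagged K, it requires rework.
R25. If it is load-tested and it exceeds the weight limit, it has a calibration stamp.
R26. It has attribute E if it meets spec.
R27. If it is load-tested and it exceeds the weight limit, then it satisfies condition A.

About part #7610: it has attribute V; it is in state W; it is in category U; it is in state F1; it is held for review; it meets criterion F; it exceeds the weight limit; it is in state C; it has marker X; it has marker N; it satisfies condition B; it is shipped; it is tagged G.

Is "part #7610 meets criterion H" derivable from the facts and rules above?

By R19 (it is shipped, it is in state C): it has attribute E.
By R21 (it exceeds the weight limit, it has marker N): it carries flag P.
By R22 (it is tagged G, it has marker N, it satisfies condition B): it is certified.
By R23 (it meets criterion F, it is in state W): it is classified as Z.
By R10 (it carries flag P, it is in state W): it is within tolerance.
By R15 (it has attribute E, it is classified as Z): it is tagged K.
By R24 (it is tagged K): it requires rework.
By R11 (it requires rework, it is certified): it is coated.
By R2 (it is coated): it has a surface defect.
By R18 (it has a surface defect): it is load-tested.
By R25 (it is load-tested, it exceeds the weight limit): it has a calibration stamp.
By R4 (it has a calibration stamp, it is within tolerance): it meets criterion H.

Yes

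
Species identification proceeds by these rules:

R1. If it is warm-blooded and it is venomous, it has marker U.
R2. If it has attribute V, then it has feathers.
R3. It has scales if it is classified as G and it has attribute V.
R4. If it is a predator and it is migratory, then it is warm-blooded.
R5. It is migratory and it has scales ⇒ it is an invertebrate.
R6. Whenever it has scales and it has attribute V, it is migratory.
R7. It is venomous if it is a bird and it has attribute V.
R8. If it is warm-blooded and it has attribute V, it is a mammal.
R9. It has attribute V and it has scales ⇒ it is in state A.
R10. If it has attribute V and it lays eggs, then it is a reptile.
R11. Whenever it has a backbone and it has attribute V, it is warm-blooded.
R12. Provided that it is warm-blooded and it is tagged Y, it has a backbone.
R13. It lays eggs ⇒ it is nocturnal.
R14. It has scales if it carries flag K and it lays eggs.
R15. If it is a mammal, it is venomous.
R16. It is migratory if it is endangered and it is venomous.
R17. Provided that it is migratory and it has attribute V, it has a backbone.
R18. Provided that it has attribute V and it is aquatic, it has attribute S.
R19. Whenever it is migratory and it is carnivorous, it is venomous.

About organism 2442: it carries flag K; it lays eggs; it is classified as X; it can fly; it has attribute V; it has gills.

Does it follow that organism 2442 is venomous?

Yes

By R14 (it carries flag K, it lays eggs): it has scales.
By R6 (it has scales, it has attribute V): it is migratory.
By R17 (it is migratory, it has attribute V): it has a backbone.
By R11 (it has a backbone, it has attribute V): it is warm-blooded.
By R8 (it is warm-blooded, it has attribute V): it is a mammal.
By R15 (it is a mammal): it is venomous.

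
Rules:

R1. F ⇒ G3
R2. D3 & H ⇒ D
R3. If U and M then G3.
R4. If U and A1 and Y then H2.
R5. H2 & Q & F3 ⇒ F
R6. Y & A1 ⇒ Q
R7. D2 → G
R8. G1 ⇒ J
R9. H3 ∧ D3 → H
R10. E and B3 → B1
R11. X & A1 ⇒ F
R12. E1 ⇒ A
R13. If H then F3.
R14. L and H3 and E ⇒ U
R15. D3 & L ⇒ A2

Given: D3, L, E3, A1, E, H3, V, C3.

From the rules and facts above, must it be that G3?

No

Forward chaining from the given facts derives: H, F3, U, A2, D.
Rules concluding G3: R1 needs F; R3 needs M — none of these are established.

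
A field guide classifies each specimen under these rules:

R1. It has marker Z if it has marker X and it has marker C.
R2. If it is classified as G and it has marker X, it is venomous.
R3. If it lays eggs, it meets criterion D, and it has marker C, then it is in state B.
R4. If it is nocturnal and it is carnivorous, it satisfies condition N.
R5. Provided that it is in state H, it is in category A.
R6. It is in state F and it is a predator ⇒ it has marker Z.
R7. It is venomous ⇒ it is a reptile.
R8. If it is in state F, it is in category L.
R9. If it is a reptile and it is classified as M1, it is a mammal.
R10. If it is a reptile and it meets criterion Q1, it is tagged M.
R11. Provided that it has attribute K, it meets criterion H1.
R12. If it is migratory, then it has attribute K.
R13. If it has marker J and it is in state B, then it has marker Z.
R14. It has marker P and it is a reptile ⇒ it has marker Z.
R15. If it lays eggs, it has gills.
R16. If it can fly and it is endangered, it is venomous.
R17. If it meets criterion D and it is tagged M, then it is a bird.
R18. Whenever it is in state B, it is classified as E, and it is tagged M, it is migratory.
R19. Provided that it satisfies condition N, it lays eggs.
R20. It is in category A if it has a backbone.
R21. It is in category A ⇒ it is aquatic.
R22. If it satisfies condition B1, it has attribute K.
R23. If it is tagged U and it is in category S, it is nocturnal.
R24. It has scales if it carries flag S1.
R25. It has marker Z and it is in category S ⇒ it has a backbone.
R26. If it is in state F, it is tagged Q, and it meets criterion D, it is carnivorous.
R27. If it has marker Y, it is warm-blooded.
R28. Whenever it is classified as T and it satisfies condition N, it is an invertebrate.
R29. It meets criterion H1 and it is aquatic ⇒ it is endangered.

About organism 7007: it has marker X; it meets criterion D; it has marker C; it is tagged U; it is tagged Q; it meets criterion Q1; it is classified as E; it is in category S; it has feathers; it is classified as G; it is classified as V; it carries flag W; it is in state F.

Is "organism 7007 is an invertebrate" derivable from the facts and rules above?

Forward chaining from the given facts derives: has marker Z, is venomous, is a reptile, is in category L, is tagged M, is a bird, is nocturnal, has a backbone, is carnivorous, satisfies condition N, lays eggs, is in category A, is aquatic, is in state B, has gills, is migratory, has attribute K, meets criterion H1, is endangered.
The only rule concluding "it is an invertebrate" is R28, which needs "it is classified as T"; that is never established.

No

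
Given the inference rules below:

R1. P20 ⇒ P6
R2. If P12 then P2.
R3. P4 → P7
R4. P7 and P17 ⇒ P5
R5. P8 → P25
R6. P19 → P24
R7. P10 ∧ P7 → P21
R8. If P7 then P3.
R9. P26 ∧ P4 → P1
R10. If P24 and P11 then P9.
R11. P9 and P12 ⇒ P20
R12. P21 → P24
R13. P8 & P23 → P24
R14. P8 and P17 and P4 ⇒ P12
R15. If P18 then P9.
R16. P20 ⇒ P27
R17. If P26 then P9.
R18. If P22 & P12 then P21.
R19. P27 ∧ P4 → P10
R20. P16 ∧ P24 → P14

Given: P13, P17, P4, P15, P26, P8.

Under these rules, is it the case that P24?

Yes

P7  (by R3: P4)
P12  (by R14: P8, P17, P4)
P9  (by R17: P26)
P20  (by R11: P9, P12)
P27  (by R16: P20)
P10  (by R19: P27, P4)
P21  (by R7: P10, P7)
P24  (by R12: P21)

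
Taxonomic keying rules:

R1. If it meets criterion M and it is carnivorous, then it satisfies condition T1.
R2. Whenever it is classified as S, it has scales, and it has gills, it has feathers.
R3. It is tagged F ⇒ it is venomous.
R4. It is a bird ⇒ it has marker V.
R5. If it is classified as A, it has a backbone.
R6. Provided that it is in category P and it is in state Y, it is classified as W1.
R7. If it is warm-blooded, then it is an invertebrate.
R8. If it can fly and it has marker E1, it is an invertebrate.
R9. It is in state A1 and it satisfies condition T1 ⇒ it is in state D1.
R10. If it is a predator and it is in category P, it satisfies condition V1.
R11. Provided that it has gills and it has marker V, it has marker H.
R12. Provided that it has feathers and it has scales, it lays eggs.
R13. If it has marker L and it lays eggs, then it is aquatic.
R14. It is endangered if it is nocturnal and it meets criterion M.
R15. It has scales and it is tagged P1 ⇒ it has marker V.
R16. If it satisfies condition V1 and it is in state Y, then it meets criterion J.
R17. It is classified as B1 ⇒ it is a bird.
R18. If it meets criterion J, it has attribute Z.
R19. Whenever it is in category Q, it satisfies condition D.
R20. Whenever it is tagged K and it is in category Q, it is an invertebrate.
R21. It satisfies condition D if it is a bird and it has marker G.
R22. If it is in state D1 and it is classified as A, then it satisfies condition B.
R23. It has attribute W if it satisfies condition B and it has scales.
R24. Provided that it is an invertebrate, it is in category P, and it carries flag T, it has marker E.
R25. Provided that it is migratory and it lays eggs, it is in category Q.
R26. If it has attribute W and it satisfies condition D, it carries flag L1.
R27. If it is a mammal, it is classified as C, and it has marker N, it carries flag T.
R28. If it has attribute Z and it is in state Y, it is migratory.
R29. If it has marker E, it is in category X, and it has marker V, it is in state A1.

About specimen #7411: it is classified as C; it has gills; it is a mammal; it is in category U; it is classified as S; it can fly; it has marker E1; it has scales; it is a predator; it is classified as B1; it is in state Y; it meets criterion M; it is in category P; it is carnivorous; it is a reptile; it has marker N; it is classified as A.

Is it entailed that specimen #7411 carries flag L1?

Forward chaining from the given facts derives: satisfies condition T1, has feathers, has a backbone, is classified as W1, is an invertebrate, satisfies condition V1, lays eggs, meets criterion J, is a bird, has attribute Z, carries flag T, is migratory, has marker V, has marker H, has marker E, is in category Q, satisfies condition D.
The only rule concluding "it carries flag L1" is R26, which needs "it has attribute W"; that is never established.

No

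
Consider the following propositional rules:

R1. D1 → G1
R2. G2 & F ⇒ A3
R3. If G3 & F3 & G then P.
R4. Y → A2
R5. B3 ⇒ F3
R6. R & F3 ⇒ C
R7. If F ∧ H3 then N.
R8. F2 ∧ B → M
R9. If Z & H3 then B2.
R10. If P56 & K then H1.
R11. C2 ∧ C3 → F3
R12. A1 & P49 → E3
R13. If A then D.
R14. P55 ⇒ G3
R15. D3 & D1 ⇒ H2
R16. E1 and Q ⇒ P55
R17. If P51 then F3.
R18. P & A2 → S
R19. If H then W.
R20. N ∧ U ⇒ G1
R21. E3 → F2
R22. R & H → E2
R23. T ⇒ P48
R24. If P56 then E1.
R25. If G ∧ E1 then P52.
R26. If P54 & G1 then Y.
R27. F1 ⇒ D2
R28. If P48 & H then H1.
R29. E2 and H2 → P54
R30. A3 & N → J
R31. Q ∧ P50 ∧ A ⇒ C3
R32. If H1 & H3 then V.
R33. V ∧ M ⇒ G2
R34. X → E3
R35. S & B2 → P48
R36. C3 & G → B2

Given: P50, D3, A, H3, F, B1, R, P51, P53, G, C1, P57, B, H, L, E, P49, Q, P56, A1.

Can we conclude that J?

No

Forward chaining from the given facts derives: N, E3, D, F3, W, F2, E2, E1, P52, C3, B2, C, M, P55, G3, P.
The only rule concluding J is R30, which needs A3; that is never established.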